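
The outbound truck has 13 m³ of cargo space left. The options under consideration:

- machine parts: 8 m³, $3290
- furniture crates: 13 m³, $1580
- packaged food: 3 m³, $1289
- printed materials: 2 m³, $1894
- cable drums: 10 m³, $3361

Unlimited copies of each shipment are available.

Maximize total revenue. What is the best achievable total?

6×printed materials uses 12 of the 13 m³ and totals 11364.

11364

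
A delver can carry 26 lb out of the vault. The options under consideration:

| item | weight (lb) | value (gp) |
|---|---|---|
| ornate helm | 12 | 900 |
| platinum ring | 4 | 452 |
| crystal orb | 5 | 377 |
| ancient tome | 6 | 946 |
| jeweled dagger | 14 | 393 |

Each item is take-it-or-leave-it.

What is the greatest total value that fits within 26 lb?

2298

Taking the top-ratio items first gives platinum ring + crystal orb + ancient tome for 1775 (15 lb).
Dropping crystal orb frees 5 lb; slotting in ornate helm (12 lb) lifts the total to 2298 at 22 lb.
Next best is ornate helm + crystal orb + ancient tome at 2223 (23 lb) — short by 75.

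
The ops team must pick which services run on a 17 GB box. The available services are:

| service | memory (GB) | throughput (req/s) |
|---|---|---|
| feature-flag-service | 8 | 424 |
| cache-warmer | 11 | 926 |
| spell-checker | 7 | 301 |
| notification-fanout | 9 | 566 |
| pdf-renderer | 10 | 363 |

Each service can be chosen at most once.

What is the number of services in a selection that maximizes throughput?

Best achievable throughput is 990.
For example feature-flag-service + notification-fanout achieves it, using 17 GB.
All optima have 2 services.

2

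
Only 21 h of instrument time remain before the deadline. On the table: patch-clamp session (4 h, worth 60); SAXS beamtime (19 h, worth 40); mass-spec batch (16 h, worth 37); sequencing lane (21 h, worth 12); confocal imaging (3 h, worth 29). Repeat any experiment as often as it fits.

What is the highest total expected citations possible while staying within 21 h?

300

Ranking by ratio (expected citations/h): patch-clamp session 15.00, confocal imaging 9.67, mass-spec batch 2.31.
5×patch-clamp session uses 20 of the 21 h and totals 300.
No other feasible combination exceeds 300.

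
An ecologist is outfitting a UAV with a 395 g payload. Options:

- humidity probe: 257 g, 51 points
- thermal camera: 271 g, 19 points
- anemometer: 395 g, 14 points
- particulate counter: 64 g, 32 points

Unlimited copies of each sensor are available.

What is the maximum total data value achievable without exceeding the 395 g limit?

Taking 6×particulate counter: 384 g used, 192 in data value.
Nothing else within 395 g beats 192.

192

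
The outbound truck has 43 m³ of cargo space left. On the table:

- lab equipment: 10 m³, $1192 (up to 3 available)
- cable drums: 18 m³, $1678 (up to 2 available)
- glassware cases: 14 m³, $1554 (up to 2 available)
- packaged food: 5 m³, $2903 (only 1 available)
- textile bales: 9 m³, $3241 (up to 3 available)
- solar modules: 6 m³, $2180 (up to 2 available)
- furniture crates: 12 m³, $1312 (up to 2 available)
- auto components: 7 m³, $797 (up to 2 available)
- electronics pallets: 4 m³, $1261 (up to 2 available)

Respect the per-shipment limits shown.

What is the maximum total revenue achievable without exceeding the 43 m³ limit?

Best packing: packaged food + 2×textile bales + 2×solar modules + 2×electronics pallets — 43 m³, 16267 total.
That's the maximum — no swap from here does better than 16267.

16267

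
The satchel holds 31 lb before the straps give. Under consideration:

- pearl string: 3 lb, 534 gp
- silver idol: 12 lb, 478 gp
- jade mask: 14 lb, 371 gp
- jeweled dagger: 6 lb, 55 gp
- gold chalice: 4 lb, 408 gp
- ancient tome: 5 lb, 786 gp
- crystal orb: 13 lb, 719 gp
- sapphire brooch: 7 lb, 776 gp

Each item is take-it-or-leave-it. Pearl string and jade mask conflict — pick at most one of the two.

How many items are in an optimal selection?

5

Optimal total is 2982.
One optimal bundle: pearl string + silver idol + gold chalice + ancient tome + sapphire brooch (31 lb).
Every optimal selection uses 5 items.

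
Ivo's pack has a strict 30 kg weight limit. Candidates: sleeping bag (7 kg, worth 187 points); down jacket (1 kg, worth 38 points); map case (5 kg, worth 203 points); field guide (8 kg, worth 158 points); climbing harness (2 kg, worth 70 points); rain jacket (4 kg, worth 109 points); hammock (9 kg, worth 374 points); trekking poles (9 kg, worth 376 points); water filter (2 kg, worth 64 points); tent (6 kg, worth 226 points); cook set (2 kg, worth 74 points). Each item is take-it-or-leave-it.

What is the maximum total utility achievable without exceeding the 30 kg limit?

Down jacket + map case + hammock + trekking poles + tent uses 30 of the 30 kg and totals 1217.
Next best is down jacket + map case + climbing harness + hammock + trekking poles + water filter + cook set at 1199 (30 kg) — short by 18.

1217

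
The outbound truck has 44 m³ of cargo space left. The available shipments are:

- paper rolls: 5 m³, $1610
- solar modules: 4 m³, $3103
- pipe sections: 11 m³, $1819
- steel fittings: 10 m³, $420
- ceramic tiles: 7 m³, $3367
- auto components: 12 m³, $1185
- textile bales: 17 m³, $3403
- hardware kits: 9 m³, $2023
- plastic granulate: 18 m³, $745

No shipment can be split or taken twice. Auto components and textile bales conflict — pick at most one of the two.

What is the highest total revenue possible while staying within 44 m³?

Density check — solar modules 775.75, ceramic tiles 481.00, paper rolls 322.00 are the best per m³.
Paper rolls + solar modules + ceramic tiles + textile bales + hardware kits uses 42 of the 44 m³ and totals 13506.
Nothing else feasible within 44 m³ beats 13506.

13506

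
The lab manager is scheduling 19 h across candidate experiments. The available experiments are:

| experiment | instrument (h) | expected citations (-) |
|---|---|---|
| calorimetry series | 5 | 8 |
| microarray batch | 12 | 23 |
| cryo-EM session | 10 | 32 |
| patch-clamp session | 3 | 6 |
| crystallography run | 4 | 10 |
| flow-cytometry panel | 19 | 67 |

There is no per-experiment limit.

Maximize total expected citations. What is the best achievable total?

67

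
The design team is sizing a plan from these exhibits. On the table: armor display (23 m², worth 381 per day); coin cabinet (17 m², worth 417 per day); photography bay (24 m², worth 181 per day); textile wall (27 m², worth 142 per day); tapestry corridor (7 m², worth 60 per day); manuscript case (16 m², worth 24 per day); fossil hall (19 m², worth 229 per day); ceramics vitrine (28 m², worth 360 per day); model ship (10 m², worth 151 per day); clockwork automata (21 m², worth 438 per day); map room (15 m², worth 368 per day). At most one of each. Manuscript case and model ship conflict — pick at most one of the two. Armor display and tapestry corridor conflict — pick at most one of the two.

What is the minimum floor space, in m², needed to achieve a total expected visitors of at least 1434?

Look for the lowest-floor combination reaching 1434.
Taking coin cabinet + tapestry corridor + model ship + clockwork automata + map room gives 1434 (≥ 1434) for 70 m².
Below 70 m² the best achievable stays under 1434.

70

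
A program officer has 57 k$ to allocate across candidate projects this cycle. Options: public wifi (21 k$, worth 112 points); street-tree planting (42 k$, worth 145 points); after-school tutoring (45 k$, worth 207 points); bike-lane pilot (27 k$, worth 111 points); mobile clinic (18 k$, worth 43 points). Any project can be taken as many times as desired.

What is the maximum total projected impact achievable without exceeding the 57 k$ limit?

224

Best packing: 2×public wifi — 42 k$, 224 total.
That's the maximum — no swap from here does better than 224.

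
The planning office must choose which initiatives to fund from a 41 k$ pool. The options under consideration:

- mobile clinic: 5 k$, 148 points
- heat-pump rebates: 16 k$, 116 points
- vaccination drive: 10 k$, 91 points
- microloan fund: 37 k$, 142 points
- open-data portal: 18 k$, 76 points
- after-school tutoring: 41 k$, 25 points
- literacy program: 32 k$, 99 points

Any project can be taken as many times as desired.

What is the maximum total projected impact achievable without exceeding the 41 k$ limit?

By projected impact per k$: mobile clinic 29.60, vaccination drive 9.10, heat-pump rebates 7.25, open-data portal 4.22 lead.
The ratio ordering already packs tightly: 8×mobile clinic, 40 k$, 1184.
The spare 1 k$ is too small for any remaining project, and no exchange beats 1184.

1184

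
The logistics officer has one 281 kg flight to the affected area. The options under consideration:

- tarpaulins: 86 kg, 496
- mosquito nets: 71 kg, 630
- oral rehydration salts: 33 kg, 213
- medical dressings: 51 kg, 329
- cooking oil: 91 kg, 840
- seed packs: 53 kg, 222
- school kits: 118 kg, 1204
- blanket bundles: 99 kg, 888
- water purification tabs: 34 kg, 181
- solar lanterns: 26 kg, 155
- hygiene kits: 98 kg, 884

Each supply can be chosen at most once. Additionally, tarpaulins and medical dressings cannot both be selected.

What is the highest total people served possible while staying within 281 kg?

2674

Taking mosquito nets + cooking oil + school kits: 280 kg used, 2674 in people served.
An exhaustive check of the 2048 subsets confirms 2674.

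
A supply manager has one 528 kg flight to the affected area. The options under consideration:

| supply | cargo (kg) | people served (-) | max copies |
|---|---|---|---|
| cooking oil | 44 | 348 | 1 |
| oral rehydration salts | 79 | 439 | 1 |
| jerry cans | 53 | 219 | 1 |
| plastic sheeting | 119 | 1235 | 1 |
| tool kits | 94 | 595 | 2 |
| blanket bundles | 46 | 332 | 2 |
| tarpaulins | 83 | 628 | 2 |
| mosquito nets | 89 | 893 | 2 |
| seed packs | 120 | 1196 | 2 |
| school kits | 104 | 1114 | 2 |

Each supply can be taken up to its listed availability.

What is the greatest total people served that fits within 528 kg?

5331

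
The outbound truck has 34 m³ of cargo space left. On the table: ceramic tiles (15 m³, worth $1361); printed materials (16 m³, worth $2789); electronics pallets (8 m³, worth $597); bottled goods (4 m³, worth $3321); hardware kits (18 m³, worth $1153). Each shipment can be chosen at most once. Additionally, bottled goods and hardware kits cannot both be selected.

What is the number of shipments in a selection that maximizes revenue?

3

Best achievable revenue is 6707.
printed materials + electronics pallets + bottled goods hits 6707 at 28 m³.
Every optimal selection uses 3 shipments.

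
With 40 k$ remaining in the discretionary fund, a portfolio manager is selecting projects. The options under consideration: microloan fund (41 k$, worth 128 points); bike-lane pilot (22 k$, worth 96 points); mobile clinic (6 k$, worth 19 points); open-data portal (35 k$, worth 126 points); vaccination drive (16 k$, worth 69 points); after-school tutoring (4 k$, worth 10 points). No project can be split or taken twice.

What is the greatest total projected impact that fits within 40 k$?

165

Taking bike-lane pilot + vaccination drive: 38 k$ used, 165 in projected impact.
Next best is open-data portal + after-school tutoring at 136 (39 k$) — short by 29.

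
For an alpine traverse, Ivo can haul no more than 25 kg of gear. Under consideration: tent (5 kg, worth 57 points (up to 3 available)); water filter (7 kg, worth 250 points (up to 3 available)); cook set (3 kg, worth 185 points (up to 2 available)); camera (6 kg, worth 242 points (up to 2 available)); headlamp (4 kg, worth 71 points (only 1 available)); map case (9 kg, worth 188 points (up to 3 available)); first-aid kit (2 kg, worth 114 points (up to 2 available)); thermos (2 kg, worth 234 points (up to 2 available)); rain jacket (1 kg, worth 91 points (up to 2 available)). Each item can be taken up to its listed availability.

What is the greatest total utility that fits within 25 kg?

By utility per kg: thermos 117.00, rain jacket 91.00, cook set 61.67, first-aid kit 57.00 lead.
Filling by ratio: 2×cook set + camera + 2×first-aid kit + 2×thermos + 2×rain jacket for 1490, with 3 kg left unused.
Dropping cook set frees 3 kg; slotting in camera (6 kg) lifts the total to 1547 at 25 kg.
No other feasible combination exceeds 1547.

1547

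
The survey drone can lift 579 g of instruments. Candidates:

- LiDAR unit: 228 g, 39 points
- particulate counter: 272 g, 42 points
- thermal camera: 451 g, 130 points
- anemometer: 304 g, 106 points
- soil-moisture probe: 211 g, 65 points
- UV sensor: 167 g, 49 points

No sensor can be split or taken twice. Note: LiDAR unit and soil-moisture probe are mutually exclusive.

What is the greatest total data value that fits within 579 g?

171

Best packing: anemometer + soil-moisture probe — 515 g, 171 total.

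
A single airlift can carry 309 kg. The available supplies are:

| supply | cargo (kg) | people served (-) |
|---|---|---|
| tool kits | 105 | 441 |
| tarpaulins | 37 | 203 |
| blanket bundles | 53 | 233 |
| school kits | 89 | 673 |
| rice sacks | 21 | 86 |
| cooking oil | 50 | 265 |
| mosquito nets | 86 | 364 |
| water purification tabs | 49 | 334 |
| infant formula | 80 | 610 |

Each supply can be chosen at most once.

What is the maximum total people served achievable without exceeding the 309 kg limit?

2085

Tarpaulins + school kits + cooking oil + water purification tabs + infant formula uses 305 of the 309 kg and totals 2085.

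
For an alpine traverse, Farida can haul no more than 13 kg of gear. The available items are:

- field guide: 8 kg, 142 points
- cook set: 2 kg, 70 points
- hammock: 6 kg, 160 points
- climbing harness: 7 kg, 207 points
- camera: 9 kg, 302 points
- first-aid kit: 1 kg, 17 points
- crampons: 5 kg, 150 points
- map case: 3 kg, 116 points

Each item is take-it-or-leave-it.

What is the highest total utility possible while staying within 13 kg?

435

By utility per kg: map case 38.67, cook set 35.00, camera 33.56 lead.
A density-first pass picks cook set + first-aid kit + crampons + map case — 353 at 11 kg.
Dropping cook set and crampons frees 7 kg; slotting in camera (9 kg) lifts the total to 435 at 13 kg.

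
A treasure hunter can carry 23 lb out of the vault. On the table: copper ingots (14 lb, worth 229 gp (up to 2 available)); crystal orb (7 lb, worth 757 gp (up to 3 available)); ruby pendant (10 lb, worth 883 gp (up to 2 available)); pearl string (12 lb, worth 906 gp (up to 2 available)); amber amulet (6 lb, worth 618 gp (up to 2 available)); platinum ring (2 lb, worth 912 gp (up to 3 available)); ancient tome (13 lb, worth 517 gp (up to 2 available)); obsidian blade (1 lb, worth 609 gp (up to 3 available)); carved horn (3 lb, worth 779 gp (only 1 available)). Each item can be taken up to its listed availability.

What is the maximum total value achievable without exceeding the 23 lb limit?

6225

Taking the top-ratio items first gives crystal orb + 3×platinum ring + 3×obsidian blade + carved horn for 6099 (19 lb).
The 7 lb tied up in crystal orb is better spent on ruby pendant — total rises to 6225 (22 lb).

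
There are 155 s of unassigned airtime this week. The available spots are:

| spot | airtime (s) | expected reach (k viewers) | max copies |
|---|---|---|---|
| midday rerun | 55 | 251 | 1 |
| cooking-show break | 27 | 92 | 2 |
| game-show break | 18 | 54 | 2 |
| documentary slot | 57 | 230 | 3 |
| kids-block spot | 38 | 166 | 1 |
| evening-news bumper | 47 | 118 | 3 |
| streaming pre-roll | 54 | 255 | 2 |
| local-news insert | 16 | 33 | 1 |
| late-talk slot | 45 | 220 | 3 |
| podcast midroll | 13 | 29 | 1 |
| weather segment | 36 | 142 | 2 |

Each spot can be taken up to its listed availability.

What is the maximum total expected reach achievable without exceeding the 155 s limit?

By expected reach per s: late-talk slot 4.89, streaming pre-roll 4.72, midday rerun 4.56 lead.
A density-first pass picks game-show break + 3×late-talk slot — 714 at 153 s.
Dropping game-show break and 2×late-talk slot frees 108 s; slotting in 2×streaming pre-roll (108 s) lifts the total to 730 at 153 s.

730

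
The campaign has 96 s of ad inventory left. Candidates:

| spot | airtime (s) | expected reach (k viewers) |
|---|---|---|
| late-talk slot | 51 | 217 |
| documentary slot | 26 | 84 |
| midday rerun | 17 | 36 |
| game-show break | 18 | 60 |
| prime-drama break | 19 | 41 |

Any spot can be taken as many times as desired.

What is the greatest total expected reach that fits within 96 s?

Taking the top-ratio spots first gives late-talk slot + 2×game-show break for 337 (87 s).
Dropping game-show break frees 18 s; slotting in documentary slot (26 s) lifts the total to 361 at 95 s.

361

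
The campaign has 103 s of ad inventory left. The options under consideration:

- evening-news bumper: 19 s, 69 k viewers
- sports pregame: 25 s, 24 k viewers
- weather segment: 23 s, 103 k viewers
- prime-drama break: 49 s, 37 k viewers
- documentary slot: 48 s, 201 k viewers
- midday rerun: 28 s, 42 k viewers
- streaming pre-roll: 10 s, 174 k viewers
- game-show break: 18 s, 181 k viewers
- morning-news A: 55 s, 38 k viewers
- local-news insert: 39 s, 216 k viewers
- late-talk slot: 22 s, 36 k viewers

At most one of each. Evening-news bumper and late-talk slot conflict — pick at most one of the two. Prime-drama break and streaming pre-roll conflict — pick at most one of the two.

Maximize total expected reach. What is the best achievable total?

674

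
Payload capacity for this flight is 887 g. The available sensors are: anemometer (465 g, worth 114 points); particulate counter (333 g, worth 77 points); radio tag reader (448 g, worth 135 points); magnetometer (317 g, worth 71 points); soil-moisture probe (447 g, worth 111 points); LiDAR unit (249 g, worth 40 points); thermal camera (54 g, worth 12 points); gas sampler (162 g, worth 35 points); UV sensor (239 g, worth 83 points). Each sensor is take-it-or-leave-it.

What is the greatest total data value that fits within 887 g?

The ratio heuristic lands on radio tag reader + thermal camera + UV sensor (230) but leaves 146 g idle.
The 54 g tied up in thermal camera is better spent on gas sampler — total rises to 253 (849 g).

253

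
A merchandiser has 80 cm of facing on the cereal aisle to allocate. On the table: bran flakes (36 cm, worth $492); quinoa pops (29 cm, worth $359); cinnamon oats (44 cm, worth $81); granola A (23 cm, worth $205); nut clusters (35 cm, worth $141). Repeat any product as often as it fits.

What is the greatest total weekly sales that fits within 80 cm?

Best packing: 2×bran flakes — 72 cm, 984 total.
That's the maximum — no swap from here does better than 984.

984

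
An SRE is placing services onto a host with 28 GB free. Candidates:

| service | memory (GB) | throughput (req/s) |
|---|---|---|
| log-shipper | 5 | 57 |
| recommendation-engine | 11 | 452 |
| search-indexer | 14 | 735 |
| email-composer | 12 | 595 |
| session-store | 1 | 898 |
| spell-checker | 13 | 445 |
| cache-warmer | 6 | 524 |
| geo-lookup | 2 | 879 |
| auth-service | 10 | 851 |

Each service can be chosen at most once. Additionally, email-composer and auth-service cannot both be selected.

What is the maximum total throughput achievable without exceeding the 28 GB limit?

Ranking by ratio (throughput/GB): session-store 898.00, geo-lookup 439.50, cache-warmer 87.33.
A density-first pass picks log-shipper + session-store + cache-warmer + geo-lookup + auth-service — 3209 at 24 GB.
The 11 GB tied up in log-shipper and cache-warmer is better spent on search-indexer — total rises to 3363 (27 GB).
Every other selection either busts 28 GB or breaks a pairing rule or fails to beat 3363.

3363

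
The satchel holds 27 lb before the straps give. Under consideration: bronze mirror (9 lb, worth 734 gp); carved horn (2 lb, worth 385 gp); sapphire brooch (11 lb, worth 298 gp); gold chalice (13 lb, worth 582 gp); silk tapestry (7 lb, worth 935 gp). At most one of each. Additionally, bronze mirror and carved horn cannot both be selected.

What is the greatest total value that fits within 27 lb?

1967

By value per lb: carved horn 192.50, silk tapestry 133.57, bronze mirror 81.56 lead.
Bronze mirror + sapphire brooch + silk tapestry uses 27 of the 27 lb and totals 1967.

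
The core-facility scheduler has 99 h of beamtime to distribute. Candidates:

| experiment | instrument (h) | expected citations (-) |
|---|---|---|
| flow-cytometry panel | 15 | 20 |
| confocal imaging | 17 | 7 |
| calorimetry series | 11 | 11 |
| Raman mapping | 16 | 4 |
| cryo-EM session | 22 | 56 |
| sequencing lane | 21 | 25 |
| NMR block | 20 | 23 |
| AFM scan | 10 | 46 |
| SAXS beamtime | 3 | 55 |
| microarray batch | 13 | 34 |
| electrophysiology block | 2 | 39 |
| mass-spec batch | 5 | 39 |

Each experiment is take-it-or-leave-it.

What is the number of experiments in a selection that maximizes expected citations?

The maximum expected citations within 99 h is 317.
For example cryo-EM session + sequencing lane + NMR block + AFM scan + SAXS beamtime + microarray batch + electrophysiology block + mass-spec batch achieves it, using 96 h.
Any selection reaching 317 contains exactly 8 experiments.

8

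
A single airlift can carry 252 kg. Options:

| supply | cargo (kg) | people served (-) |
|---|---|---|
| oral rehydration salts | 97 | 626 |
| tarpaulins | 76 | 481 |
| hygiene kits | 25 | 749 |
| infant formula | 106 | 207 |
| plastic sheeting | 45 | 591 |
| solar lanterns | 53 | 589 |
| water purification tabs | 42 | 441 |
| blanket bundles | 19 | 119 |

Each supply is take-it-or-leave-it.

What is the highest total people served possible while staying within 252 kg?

2851

Tarpaulins + hygiene kits + plastic sheeting + solar lanterns + water purification tabs uses 241 of the 252 kg and totals 2851.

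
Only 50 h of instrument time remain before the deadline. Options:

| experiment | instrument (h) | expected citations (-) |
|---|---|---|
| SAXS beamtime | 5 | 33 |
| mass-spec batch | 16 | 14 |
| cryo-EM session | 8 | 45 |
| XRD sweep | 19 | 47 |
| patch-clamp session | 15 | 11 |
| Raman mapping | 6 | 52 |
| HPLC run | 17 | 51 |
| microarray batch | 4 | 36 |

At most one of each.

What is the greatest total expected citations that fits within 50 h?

217

Ranking by ratio (expected citations/h): microarray batch 9.00, Raman mapping 8.67, SAXS beamtime 6.60.
The ratio ordering already packs tightly: SAXS beamtime + cryo-EM session + Raman mapping + HPLC run + microarray batch, 40 h, 217.
That's the maximum — no swap from here does better than 217.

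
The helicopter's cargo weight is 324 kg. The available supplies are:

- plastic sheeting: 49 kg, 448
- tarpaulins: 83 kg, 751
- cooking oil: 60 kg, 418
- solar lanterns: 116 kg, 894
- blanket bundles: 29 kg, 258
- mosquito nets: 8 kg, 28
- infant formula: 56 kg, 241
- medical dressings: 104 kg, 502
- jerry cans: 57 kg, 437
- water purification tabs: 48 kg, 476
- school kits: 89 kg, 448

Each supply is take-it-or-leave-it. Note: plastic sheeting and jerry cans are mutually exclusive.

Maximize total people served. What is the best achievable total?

2597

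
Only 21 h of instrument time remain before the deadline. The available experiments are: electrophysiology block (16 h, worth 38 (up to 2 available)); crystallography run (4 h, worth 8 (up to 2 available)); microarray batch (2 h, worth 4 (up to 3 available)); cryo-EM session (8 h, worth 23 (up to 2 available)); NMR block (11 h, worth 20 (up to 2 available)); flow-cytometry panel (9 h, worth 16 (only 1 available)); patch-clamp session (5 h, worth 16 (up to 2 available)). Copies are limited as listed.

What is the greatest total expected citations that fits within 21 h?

62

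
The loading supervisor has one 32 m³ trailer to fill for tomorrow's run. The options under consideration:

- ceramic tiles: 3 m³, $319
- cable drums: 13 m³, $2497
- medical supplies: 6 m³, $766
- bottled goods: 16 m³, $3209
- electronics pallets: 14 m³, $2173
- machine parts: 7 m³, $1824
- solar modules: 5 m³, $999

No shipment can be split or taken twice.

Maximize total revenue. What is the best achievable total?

6351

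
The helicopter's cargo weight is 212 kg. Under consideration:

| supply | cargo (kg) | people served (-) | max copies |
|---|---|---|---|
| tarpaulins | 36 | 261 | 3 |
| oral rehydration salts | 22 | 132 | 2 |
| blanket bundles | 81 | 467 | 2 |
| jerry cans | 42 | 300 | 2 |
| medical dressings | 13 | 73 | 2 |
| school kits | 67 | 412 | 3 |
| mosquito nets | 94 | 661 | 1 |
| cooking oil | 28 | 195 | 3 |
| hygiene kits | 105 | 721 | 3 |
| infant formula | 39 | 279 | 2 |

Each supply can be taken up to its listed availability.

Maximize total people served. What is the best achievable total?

1512

The ratio heuristic lands on 3×tarpaulins + oral rehydration salts + 2×infant formula (1473) but leaves 4 kg idle.
A better packing is 2×tarpaulins + 2×jerry cans + 2×cooking oil: 212 kg, total 1512.
That's the maximum — no swap from here does better than 1512.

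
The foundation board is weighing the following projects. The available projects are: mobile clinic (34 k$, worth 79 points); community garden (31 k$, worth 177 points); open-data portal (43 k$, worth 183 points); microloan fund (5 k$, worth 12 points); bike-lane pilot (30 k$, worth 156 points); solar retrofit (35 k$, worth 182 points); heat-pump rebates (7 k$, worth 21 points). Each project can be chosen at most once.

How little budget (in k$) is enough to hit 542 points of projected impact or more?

Need the lightest bundle worth ≥ 542.
community garden + microloan fund + bike-lane pilot + solar retrofit + heat-pump rebates reaches 548 using 108 k$.
No combination under 108 k$ hits 542.

108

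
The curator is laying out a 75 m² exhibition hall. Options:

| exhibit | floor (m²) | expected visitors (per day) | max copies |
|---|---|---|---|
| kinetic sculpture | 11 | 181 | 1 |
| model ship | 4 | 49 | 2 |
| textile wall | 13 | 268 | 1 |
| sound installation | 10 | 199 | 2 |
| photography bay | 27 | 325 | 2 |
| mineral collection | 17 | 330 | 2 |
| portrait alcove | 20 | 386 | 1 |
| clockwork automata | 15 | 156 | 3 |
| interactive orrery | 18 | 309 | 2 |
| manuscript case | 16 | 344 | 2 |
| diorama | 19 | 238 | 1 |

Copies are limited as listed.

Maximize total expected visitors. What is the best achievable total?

1541

Filling by ratio: 2×model ship + textile wall + 2×sound installation + 2×manuscript case for 1452, with 2 m² left unused.
Dropping 2×model ship and sound installation frees 18 m²; slotting in portrait alcove (20 m²) lifts the total to 1541 at 75 m².
Nothing else within 75 m² beats 1541.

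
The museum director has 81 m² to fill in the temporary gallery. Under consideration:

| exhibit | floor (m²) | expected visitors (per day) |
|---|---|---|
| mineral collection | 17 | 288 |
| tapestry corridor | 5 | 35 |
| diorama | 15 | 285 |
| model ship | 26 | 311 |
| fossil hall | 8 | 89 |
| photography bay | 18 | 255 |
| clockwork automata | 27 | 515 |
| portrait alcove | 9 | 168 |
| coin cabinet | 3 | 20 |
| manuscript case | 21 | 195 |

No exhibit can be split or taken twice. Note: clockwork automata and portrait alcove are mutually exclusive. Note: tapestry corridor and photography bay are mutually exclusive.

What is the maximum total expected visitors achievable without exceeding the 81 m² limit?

1363

Mineral collection + diorama + photography bay + clockwork automata + coin cabinet uses 80 of the 81 m² and totals 1363.
An exhaustive check of the 1024 subsets confirms 1363.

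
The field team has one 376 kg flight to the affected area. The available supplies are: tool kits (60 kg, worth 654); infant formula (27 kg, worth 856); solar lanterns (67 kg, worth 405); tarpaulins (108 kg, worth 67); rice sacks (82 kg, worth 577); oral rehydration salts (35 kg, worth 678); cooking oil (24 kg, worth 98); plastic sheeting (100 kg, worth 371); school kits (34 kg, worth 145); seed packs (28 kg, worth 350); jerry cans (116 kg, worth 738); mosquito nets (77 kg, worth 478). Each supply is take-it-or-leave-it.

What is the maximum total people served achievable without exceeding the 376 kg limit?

3998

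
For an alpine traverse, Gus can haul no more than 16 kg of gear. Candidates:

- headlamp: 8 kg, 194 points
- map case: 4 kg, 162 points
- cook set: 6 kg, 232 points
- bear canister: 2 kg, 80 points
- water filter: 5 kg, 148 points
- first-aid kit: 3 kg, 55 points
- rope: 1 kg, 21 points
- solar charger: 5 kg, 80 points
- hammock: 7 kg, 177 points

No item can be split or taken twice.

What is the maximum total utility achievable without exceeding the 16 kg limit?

A density-first pass picks map case + cook set + bear canister + first-aid kit + rope — 550 at 16 kg.
The 5 kg tied up in bear canister and first-aid kit is better spent on water filter — total rises to 563 (16 kg).

563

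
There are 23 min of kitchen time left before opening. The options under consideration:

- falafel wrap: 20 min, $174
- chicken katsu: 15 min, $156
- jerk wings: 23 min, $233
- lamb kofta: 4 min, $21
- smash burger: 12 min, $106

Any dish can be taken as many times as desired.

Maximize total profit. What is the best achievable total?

233

Taking the top-ratio dishes first gives chicken katsu + 2×lamb kofta for 198 (23 min).
Dropping chicken katsu and 2×lamb kofta frees 23 min; slotting in jerk wings (23 min) lifts the total to 233 at 23 min.
No other feasible combination exceeds 233.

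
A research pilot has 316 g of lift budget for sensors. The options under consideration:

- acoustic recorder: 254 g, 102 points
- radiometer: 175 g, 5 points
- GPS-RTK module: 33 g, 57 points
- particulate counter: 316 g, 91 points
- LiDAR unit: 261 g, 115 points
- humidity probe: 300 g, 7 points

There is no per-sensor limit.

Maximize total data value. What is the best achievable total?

By data value per g: GPS-RTK module 1.73, LiDAR unit 0.44, acoustic recorder 0.40 lead.
Best packing: 9×GPS-RTK module — 297 g, 513 total.

513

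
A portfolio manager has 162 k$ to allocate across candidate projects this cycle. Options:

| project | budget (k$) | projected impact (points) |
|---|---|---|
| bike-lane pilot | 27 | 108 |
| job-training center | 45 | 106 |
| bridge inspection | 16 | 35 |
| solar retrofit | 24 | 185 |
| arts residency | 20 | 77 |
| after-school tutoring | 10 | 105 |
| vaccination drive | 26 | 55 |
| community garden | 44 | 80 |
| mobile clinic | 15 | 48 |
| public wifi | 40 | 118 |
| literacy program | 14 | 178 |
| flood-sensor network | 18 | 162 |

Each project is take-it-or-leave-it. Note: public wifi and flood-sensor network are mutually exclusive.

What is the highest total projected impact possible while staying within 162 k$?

921

A density-first pass picks bike-lane pilot + bridge inspection + solar retrofit + arts residency + after-school tutoring + mobile clinic + literacy program + flood-sensor network — 898 at 144 k$.
The 31 k$ tied up in bridge inspection and mobile clinic is better spent on job-training center — total rises to 921 (158 k$).
The spare 4 k$ is too small for any remaining project, and no feasible exchange beats 921.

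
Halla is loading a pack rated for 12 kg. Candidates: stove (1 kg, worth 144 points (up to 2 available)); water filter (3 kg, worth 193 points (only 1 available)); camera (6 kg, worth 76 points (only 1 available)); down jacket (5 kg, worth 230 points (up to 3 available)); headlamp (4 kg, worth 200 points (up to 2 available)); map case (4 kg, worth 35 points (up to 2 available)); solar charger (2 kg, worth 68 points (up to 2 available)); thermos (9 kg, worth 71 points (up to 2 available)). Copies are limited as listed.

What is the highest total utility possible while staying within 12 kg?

By utility per kg: stove 144.00, water filter 64.33, headlamp 50.00 lead.
Greedy by ratio would take 2×stove + water filter + headlamp + solar charger: 11 kg used, total 749.
The 4 kg tied up in headlamp is better spent on down jacket — total rises to 779 (12 kg).
Nothing else within 12 kg beats 779.

779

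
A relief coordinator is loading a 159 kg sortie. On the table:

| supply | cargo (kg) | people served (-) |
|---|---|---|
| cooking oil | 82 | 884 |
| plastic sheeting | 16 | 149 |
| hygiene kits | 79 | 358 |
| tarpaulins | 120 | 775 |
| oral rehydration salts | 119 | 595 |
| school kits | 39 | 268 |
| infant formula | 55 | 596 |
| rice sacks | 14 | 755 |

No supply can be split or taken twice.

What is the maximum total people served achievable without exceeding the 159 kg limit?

Ranking by ratio (people served/kg): rice sacks 53.93, infant formula 10.84, cooking oil 10.78.
Best packing: cooking oil + infant formula + rice sacks — 151 kg, 2235 total.
An exhaustive check of the 256 subsets confirms 2235.

2235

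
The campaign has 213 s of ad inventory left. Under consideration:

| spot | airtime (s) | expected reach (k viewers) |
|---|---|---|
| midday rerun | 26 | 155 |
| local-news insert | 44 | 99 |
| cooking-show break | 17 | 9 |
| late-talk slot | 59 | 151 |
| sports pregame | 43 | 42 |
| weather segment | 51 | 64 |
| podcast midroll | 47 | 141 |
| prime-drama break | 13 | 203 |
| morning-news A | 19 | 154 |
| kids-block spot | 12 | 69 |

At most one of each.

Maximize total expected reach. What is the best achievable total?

903

A density-first pass picks midday rerun + cooking-show break + late-talk slot + podcast midroll + prime-drama break + morning-news A + kids-block spot — 882 at 193 s.
The 29 s tied up in cooking-show break and kids-block spot is better spent on local-news insert — total rises to 903 (208 s).
Nothing else within 213 s beats 903.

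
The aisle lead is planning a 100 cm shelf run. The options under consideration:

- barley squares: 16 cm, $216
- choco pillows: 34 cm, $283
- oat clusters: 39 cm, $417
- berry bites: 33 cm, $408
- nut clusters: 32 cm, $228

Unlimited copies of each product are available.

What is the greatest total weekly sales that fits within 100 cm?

1296

The ratio ordering already packs tightly: 6×barley squares, 96 cm, 1296.
Nothing else within 100 cm beats 1296.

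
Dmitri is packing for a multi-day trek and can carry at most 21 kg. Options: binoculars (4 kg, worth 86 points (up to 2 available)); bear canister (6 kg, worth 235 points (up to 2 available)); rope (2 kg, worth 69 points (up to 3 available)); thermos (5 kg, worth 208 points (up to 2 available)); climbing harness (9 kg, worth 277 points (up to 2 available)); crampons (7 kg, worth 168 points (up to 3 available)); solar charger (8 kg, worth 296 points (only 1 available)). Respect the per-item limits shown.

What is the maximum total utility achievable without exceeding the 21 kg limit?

816

The ratio heuristic lands on bear canister + 2×rope + 2×thermos (789) but leaves 1 kg idle.
Replace thermos with bear canister: the trade gains 27 net, giving 816 at 21 kg.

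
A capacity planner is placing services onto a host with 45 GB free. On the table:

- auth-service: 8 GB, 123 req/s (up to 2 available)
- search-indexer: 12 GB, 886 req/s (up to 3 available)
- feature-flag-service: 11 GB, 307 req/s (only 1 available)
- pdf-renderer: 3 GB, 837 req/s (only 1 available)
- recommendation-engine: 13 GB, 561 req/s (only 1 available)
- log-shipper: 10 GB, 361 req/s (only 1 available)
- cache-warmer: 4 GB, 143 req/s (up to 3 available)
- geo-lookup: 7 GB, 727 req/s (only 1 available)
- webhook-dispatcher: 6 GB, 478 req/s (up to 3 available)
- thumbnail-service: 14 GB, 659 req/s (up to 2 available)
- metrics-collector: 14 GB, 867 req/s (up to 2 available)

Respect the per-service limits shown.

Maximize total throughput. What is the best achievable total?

4043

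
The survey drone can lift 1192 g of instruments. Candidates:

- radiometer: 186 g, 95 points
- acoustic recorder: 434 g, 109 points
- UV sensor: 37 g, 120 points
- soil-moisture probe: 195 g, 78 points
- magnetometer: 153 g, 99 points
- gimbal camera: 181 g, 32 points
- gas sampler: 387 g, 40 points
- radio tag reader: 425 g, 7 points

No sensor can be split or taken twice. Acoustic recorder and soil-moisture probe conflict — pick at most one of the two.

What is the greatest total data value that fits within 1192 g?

464

Density check — UV sensor 3.24, magnetometer 0.65, radiometer 0.51, soil-moisture probe 0.40 are the best per g.
Taking radiometer + UV sensor + soil-moisture probe + magnetometer + gimbal camera + gas sampler: 1139 g used, 464 in data value.
Runner-up radiometer + acoustic recorder + UV sensor + magnetometer + gimbal camera tops out at 455.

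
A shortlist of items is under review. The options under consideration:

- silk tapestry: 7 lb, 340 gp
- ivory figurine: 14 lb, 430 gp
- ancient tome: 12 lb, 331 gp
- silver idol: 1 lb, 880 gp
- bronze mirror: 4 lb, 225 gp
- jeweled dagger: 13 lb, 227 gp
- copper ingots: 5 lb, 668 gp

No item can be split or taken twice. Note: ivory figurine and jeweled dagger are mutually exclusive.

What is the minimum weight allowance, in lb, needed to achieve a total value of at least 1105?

Look for the lowest-weight combination reaching 1105.
Taking silver idol + bronze mirror gives 1105 (≥ 1105) for 5 lb.
Any bundle with less than 5 lb falls short of 1105.

5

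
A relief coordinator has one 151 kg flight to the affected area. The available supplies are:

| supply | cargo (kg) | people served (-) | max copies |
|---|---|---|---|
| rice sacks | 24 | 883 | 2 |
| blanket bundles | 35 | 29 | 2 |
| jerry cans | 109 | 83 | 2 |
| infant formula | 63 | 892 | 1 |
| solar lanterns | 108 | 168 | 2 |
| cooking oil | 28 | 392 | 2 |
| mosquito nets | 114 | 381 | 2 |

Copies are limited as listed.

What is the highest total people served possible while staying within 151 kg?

3050

By people served per kg: rice sacks 36.79, infant formula 14.16, cooking oil 14.00, mosquito nets 3.34 lead.
The ratio ordering already packs tightly: 2×rice sacks + infant formula + cooking oil, 139 kg, 3050.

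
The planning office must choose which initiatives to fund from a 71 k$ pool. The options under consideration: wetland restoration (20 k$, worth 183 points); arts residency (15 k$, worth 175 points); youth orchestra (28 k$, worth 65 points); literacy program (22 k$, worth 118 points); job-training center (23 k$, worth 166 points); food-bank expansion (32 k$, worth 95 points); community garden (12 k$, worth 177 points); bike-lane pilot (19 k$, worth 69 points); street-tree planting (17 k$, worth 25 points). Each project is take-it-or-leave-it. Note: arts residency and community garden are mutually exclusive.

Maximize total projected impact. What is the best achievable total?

526

Best packing: wetland restoration + job-training center + community garden — 55 k$, 526 total.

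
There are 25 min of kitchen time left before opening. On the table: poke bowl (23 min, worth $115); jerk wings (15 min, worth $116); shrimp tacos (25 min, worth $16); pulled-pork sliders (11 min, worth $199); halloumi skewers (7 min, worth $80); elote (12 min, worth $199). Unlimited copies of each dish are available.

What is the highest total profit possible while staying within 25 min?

398

The ratio ordering already packs tightly: 2×pulled-pork sliders, 22 min, 398.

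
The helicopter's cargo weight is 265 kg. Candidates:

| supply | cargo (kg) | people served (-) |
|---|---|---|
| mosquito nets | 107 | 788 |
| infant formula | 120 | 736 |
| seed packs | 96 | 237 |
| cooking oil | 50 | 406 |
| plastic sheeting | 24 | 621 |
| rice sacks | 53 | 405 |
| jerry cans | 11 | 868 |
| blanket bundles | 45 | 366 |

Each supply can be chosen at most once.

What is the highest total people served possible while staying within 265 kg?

By people served per kg: jerry cans 78.91, plastic sheeting 25.88, blanket bundles 8.13 lead.
A density-first pass picks cooking oil + plastic sheeting + rice sacks + jerry cans + blanket bundles — 2666 at 183 kg.
Dropping blanket bundles frees 45 kg; slotting in mosquito nets (107 kg) lifts the total to 3088 at 245 kg.

3088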